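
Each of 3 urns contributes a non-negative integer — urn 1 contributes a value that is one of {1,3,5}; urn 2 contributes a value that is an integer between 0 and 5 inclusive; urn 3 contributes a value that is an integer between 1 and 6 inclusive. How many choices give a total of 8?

The generating function for the choices is (t + t^3 + t^5)·(1 + t + t^2 + t^3 + t^4 + t^5)·(t + t^2 + t^3 + t^4 + t^5 + t^6); the count is [t^8].
(t + t^3 + t^5) has coefficients 0,1,0,1,0,1 for degrees 0…5.
(1 + t + t^2 + t^3 + t^4 + t^5) has coefficients 1,1,1,1,1,1,0,0,0 for degrees 0…8.
Finally multiplying by (t + t^2 + t^3 + t^4 + t^5 + t^6), the product of all factors after the first has coefficients 0,1,2,3,4,5,6,5,4 for degrees 0…8.
[t^8] = 1·5 + 1·5 + 1·3 = 13.

13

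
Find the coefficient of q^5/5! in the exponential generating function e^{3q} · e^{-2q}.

1

The EGF product rule gives c_5 = Σ_{k_1+k_2=5} C(5; k_1,k_2) · ∏ g_i(k_i), where e^{3q} gives (3)^k; e^{-2q} gives (-2)^k.
g_1(k) for k = 0…5: 1, 3, 9, 27, 81, 243.
g_2(k) for k = 0…5: 1, -2, 4, -8, 16, -32.
c_5 = Σ_k C(5,k)·g_1(k)·g_2(5−k) = 1·1·(-32) + 5·3·16 + 10·9·(-8) + 10·27·4 + 5·81·(-2) + 1·243·1 = −32 + 240 − 720 + 1080 − 810 + 243 = 1.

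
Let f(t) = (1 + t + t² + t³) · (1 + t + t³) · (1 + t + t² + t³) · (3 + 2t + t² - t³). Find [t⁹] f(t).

4

(1 + t + t² + t³) has coefficients 1,1,1,1 for degrees 0…3.
(1 + t + t³) has coefficients 1,1,0,1,0,0,0,0,0,0 for degrees 0…9.
Multiplying by (1 + t + t² + t³) gives running coefficients 1,2,2,3,2,1,1,0,0,0 for degrees 0…9.
Finally multiplying by (3 + 2t + t² - t³), the product of all factors after the first has coefficients 3,8,11,14,12,8,4,1,0,-1 for degrees 0…9.
[t⁹] = 1·(-1) + 1·0 + 1·1 + 1·4 = 4.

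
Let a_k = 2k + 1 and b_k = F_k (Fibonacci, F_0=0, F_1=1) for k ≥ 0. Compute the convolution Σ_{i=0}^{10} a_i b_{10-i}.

This is [x^10] in the product of the two ordinary generating functions.
Σ = 1·55 + 3·34 + 5·21 + 7·13 + 9·8 + 11·5 + 13·3 + 15·2 + 17·1 + 19·1 + 21·0 = 585.

585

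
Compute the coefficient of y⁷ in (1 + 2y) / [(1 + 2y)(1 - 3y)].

Partial fractions give a closed form: a_n = (1)·3^n.
At n = 7: a_7 = 2187.

2187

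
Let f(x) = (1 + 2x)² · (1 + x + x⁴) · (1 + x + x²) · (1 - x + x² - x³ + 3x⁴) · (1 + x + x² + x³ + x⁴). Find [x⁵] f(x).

46

(1 + 2x)² has coefficients 1,4,4 for degrees 0…2.
(1 + x + x⁴) has coefficients 1,1,0,0,1,0 for degrees 0…5.
Multiplying by (1 + x + x²) gives running coefficients 1,2,2,1,1,1 for degrees 0…5.
Multiplying by (1 - x + x² - x³ + 3x⁴) gives running coefficients 1,1,1,0,3,5 for degrees 0…5.
Finally multiplying by (1 + x + x² + x³ + x⁴), the product of all factors after the first has coefficients 1,2,3,3,6,10 for degrees 0…5.
[x⁵] = 1·10 + 4·6 + 4·3 = 46.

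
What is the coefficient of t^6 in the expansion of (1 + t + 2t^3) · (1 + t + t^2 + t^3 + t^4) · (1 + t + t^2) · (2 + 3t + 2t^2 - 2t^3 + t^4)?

60

(1 + t + 2t^3) has coefficients 1,1,0,2 for degrees 0…3.
(1 + t + t^2 + t^3 + t^4) has coefficients 1,1,1,1,1,0,0 for degrees 0…6.
Multiplying by (1 + t + t^2) gives running coefficients 1,2,3,3,3,2,1 for degrees 0…6.
Finally multiplying by (2 + 3t + 2t^2 - 2t^3 + t^4), the product of all factors after the first has coefficients 2,7,14,17,18,15,11 for degrees 0…6.
[t^6] = 1·11 + 1·15 + 2·17 = 60.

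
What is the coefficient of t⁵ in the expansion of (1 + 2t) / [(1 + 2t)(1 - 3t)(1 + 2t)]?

133

The denominator gives the recurrence a_n = −a_(n−1) + 8a_(n−2) + 12a_(n−3) for n ≥ 3; the numerator fixes a_0 = 1, a_1 = 1, a_2 = 7.
Iterating: 1, 1, 7, 13, 55, 133, so a_5 = 133.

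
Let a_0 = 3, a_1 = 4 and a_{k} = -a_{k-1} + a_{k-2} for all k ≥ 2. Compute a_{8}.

The ordinary generating function has denominator 1 + z - z^2.
Iterating the recurrence: a_0,…,a_{8} = 3, 4, -1, 5, -6, 11, -17, 28, -45.

-45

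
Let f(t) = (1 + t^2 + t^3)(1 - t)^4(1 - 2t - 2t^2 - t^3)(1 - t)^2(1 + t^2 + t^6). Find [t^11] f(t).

-25

(1 + t^2 + t^3) has coefficients 1,0,1,1 for degrees 0…3.
(1 - t)^4 has coefficients 1,-4,6,-4,1,0,0,0,0,0,0,0 for degrees 0…11.
Multiplying by (1 - 2t - 2t^2 - t^3) gives running coefficients 1,-6,12,-9,1,0,2,-1,0,0,0,0 for degrees 0…11.
Multiplying by (1 - t)^2 gives running coefficients 1,-8,25,-39,31,-11,3,-5,4,-1,0,0 for degrees 0…11.
Finally multiplying by (1 + t^2 + t^6), the product of all factors after the first has coefficients 1,-8,26,-47,56,-50,35,-24,32,-45,35,-12 for degrees 0…11.
[t^11] = 1·(-12) + 1·(-45) + 1·32 = -25.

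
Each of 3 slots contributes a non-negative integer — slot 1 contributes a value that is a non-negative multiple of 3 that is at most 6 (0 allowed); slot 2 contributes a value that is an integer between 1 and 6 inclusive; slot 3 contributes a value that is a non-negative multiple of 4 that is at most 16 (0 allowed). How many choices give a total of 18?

4

The generating function for the choices is (1 + t^3 + t^6)·(t + t^2 + t^3 + t^4 + t^5 + t^6)·(1 + t^4 + t^8 + t^12 + t^16); the count is [t^18].
(1 + t^3 + t^6) has coefficients 1,0,0,1,0,0,1 for degrees 0…6.
(t + t^2 + t^3 + t^4 + t^5 + t^6) has coefficients 0,1,1,1,1,1,1,0,0,0,0,0,0,0,0,0,0,0,0 for degrees 0…18.
Finally multiplying by (1 + t^4 + t^8 + t^12 + t^16), the product of all factors after the first has coefficients 0,1,1,1,1,2,2,1,1,2,2,1,1,2,2,1,1,2,2 for degrees 0…18.
[t^18] = 1·2 + 1·1 + 1·1 = 4.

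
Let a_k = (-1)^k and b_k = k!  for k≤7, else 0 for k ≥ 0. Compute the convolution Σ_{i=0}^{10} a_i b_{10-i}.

The convolution is the t^10 coefficient of A(t)B(t).
Σ = 1·0 − 1·0 + 1·0 − 1·5040 + 1·720 − 1·120 + 1·24 − 1·6 + 1·2 − 1·1 + 1·1 = -4420.

-4420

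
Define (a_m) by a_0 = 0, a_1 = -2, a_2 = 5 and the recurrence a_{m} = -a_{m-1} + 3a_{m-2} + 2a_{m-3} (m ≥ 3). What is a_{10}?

The ordinary generating function has denominator 1 + y - 3y^2 - 2y^3.
Iterating the recurrence: a_0,…,a_{10} = 0, -2, 5, -11, 22, -45, 89, -180, 357, -719, 1430.

1430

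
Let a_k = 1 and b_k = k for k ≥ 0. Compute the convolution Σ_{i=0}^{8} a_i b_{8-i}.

The convolution is the x^8 coefficient of A(x)B(x).
Σ = 1·8 + 1·7 + 1·6 + 1·5 + 1·4 + 1·3 + 1·2 + 1·1 + 1·0 = 36.

36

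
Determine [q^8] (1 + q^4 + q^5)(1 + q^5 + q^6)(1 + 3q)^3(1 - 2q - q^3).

(1 + q^4 + q^5) has coefficients 1,0,0,0,1,1 for degrees 0…5.
(1 + q^5 + q^6) has coefficients 1,0,0,0,0,1,1,0,0 for degrees 0…8.
Multiplying by (1 + 3q)^3 gives running coefficients 1,9,27,27,0,1,10,36,54 for degrees 0…8.
Finally multiplying by (1 - 2q - q^3), the product of all factors after the first has coefficients 1,7,9,-28,-63,-26,-19,16,-19 for degrees 0…8.
[q^8] = 1·(-19) + 1·(-63) + 1·(-28) = -110.

-110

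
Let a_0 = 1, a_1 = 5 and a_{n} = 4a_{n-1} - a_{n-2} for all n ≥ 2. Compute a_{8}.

The ordinary generating function has denominator 1 - 4y + y^2.
Iterating the recurrence: a_0,…,a_{8} = 1, 5, 19, 71, 265, 989, 3691, 13775, 51409.

51409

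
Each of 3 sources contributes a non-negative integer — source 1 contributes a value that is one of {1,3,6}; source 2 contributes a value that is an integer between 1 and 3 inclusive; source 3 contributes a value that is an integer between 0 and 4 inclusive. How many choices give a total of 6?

The generating function for the choices is (z + z³ + z⁶)·(z + z² + z³)·(1 + z + z² + z³ + z⁴); the count is [z⁶].
(z + z³ + z⁶) has coefficients 0,1,0,1,0,0,1 for degrees 0…6.
(z + z² + z³) has coefficients 0,1,1,1,0,0,0 for degrees 0…6.
Finally multiplying by (1 + z + z² + z³ + z⁴), the product of all factors after the first has coefficients 0,1,2,3,3,3,2 for degrees 0…6.
[z⁶] = 1·3 + 1·3 + 1·0 = 6.

6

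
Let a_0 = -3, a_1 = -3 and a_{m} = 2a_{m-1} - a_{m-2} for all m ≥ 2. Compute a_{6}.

-3

The ordinary generating function has denominator 1 - 2q + q^2.
Iterating the recurrence: a_0,…,a_{6} = -3, -3, -3, -3, -3, -3, -3.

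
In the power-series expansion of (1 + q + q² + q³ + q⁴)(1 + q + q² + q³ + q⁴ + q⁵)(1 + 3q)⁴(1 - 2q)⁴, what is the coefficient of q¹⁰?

-424

(1 + q + q² + q³ + q⁴) has coefficients 1,1,1,1,1 for degrees 0…4.
(1 + q + q² + q³ + q⁴ + q⁵) has coefficients 1,1,1,1,1,1,0,0,0,0,0 for degrees 0…10.
Multiplying by (1 + 3q)⁴ gives running coefficients 1,13,67,175,256,256,255,243,189,81,0 for degrees 0…10.
Finally multiplying by (1 - 2q)⁴, the product of all factors after the first has coefficients 1,5,-13,-81,64,472,-177,-1045,269,337,192 for degrees 0…10.
[q¹⁰] = 1·192 + 1·337 + 1·269 + 1·(-1045) + 1·(-177) = -424.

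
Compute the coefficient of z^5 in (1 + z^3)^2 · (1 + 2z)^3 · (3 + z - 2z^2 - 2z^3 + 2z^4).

(1 + z^3)^2 has coefficients 1,0,0,2,0,0 for degrees 0…5.
(1 + 2z)^3 has coefficients 1,6,12,8,0,0 for degrees 0…5.
Finally multiplying by (3 + z - 2z^2 - 2z^3 + 2z^4), the product of all factors after the first has coefficients 3,19,40,22,-26,-28 for degrees 0…5.
[z^5] = 1·(-28) + 2·40 = 52.

52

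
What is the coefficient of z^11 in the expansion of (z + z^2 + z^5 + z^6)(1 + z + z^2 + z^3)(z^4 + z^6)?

4

(z + z^2 + z^5 + z^6) has coefficients 0,1,1,0,0,1,1 for degrees 0…6.
(1 + z + z^2 + z^3) has coefficients 1,1,1,1,0,0,0,0,0,0,0,0 for degrees 0…11.
Finally multiplying by (z^4 + z^6), the product of all factors after the first has coefficients 0,0,0,0,1,1,2,2,1,1,0,0 for degrees 0…11.
[z^11] = 1·0 + 1·1 + 1·2 + 1·1 = 4.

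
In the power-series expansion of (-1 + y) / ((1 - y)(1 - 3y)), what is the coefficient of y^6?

The denominator gives the recurrence a_n = 4a_(n−1) − 3a_(n−2) for n ≥ 2; the numerator fixes a_0 = -1, a_1 = -3.
Iterating: -1, -3, -9, -27, -81, -243, -729, so a_6 = -729.

-729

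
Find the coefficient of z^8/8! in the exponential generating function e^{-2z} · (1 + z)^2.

The EGF product rule gives c_8 = Σ_{k_1+k_2=8} C(8; k_1,k_2) · ∏ g_i(k_i), where e^{-2z} gives (-2)^k; (1+z)^2 gives the falling factorial (2)_k.
g_1(k) for k = 0…8: 1, -2, 4, -8, 16, -32, 64, -128, 256.
g_2(k) for k = 0…8: 1, 2, 2, 0, 0, 0, 0, 0, 0.
c_8 = Σ_k C(8,k)·g_1(k)·g_2(8−k) = 28·64·2 + 8·(-128)·2 + 1·256·1 = 3584 − 2048 + 256 = 1792.

1792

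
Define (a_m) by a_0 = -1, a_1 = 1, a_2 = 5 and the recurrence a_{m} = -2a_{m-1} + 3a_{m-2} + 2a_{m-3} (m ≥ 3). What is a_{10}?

16053

The ordinary generating function has denominator 1 + 2t - 3t^2 - 2t^3.
Iterating the recurrence: a_0,…,a_{10} = -1, 1, 5, -9, 35, -87, 261, -713, 2035, -5687, 16053.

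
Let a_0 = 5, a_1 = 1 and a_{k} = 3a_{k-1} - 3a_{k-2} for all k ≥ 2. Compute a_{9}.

The ordinary generating function has denominator 1 - 3y + 3y^2.
Iterating the recurrence: a_0,…,a_{9} = 5, 1, -12, -39, -81, -126, -135, -27, 324, 1053.

1053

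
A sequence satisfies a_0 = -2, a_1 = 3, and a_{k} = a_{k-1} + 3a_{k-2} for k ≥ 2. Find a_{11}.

1095

The ordinary generating function has denominator 1 - x - 3x^2.
Iterating the recurrence: a_0,…,a_{11} = -2, 3, -3, 6, -3, 15, 6, 51, 69, 222, 429, 1095.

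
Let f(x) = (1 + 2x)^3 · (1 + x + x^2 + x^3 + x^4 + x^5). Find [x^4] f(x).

(1 + 2x)^3 has coefficients 1,6,12,8 for degrees 0…3.
(1 + x + x^2 + x^3 + x^4 + x^5) has coefficients 1,1,1,1,1 for degrees 0…4.
[x^4] = 1·1 + 6·1 + 12·1 + 8·1 = 27.

27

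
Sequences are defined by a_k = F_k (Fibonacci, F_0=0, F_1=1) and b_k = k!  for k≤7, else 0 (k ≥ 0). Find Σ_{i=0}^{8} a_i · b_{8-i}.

6152

Write out a_i and b_{8-i} for i = 0,…,8 and sum the products.
Σ = 0·0 + 1·5040 + 1·720 + 2·120 + 3·24 + 5·6 + 8·2 + 13·1 + 21·1 = 6152.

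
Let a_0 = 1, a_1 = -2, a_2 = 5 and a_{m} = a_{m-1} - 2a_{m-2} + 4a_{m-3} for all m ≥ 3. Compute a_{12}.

The ordinary generating function has denominator 1 - t + 2t^2 - 4t^3.
Iterating the recurrence: a_0,…,a_{12} = 1, -2, 5, 13, -5, -11, 51, 53, -93, 5, 403, 21, -765.

-765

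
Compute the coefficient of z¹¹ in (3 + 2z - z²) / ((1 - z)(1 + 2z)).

-2388

The denominator gives the recurrence a_n = −a_(n−1) + 2a_(n−2) for n ≥ 3; the numerator fixes a_0 = 3, a_1 = -1, a_2 = 6.
Iterating: 3, -1, 6, -8, 20, -36, 76, -148, 300, -596, 1196, -2388, so a_11 = -2388.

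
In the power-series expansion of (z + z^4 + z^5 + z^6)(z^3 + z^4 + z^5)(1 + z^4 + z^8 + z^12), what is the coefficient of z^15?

2

(z + z^4 + z^5 + z^6) has coefficients 0,1,0,0,1,1,1 for degrees 0…6.
(z^3 + z^4 + z^5) has coefficients 0,0,0,1,1,1,0,0,0,0,0,0,0,0,0,0 for degrees 0…15.
Finally multiplying by (1 + z^4 + z^8 + z^12), the product of all factors after the first has coefficients 0,0,0,1,1,1,0,1,1,1,0,1,1,1,0,1 for degrees 0…15.
[z^15] = 1·0 + 1·1 + 1·0 + 1·1 = 2.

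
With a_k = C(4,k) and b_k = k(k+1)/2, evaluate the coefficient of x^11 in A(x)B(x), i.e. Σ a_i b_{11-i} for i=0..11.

Write out a_i and b_{11-i} for i = 0,…,11 and sum the products.
Σ = 1·66 + 4·55 + 6·45 + 4·36 + 1·28 + 0·21 + 0·15 + 0·10 + 0·6 + 0·3 + 0·1 + 0·0 = 728.

728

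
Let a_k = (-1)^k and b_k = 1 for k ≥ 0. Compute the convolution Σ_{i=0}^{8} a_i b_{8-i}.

The convolution is the x^8 coefficient of A(x)B(x).
Σ = 1·1 − 1·1 + 1·1 − 1·1 + 1·1 − 1·1 + 1·1 − 1·1 + 1·1 = 1.

1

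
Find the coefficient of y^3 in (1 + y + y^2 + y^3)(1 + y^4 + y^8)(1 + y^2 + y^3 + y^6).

3

(1 + y + y^2 + y^3) has coefficients 1,1,1,1 for degrees 0…3.
(1 + y^4 + y^8) has coefficients 1,0,0,0 for degrees 0…3.
Finally multiplying by (1 + y^2 + y^3 + y^6), the product of all factors after the first has coefficients 1,0,1,1 for degrees 0…3.
[y^3] = 1·1 + 1·1 + 1·0 + 1·1 = 3.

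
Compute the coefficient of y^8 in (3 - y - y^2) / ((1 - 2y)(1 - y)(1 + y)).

768

The denominator gives the recurrence a_n = 2a_(n−1) + a_(n−2) − 2a_(n−3) for n ≥ 3; the numerator fixes a_0 = 3, a_1 = 5, a_2 = 12.
Iterating: 3, 5, 12, 23, 48, 95, 192, 383, 768, so a_8 = 768.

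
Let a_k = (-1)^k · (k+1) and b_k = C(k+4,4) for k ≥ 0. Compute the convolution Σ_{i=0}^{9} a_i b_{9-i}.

This is [x^9] in the product of the two ordinary generating functions.
Σ = 1·715 − 2·495 + 3·330 − 4·210 + 5·126 − 6·70 + 7·35 − 8·15 + 9·5 − 10·1 = 245.

245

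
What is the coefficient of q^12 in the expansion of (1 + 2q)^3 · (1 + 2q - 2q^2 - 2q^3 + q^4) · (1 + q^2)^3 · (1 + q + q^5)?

(1 + 2q)^3 has coefficients 1,6,12,8 for degrees 0…3.
(1 + 2q - 2q^2 - 2q^3 + q^4) has coefficients 1,2,-2,-2,1,0,0,0,0,0,0,0,0 for degrees 0…12.
Multiplying by (1 + q^2)^3 gives running coefficients 1,2,1,4,-2,0,-2,-4,1,-2,1,0,0 for degrees 0…12.
Finally multiplying by (1 + q + q^5), the product of all factors after the first has coefficients 1,3,3,5,2,-1,0,-5,1,-3,-1,-1,-4 for degrees 0…12.
[q^12] = 1·(-4) + 6·(-1) + 12·(-1) + 8·(-3) = -46.

-46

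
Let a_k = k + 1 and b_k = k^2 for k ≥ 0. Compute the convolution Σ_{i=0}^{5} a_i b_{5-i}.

105

The convolution is the t^5 coefficient of A(t)B(t).
Σ = 1·25 + 2·16 + 3·9 + 4·4 + 5·1 + 6·0 = 105.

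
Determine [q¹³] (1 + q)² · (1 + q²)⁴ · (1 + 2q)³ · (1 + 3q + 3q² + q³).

439

(1 + q)² has coefficients 1,2,1 for degrees 0…2.
(1 + q²)⁴ has coefficients 1,0,4,0,6,0,4,0,1,0,0,0,0,0 for degrees 0…13.
Multiplying by (1 + 2q)³ gives running coefficients 1,6,16,32,54,68,76,72,49,38,12,8,0,0 for degrees 0…13.
Finally multiplying by (1 + 3q + 3q² + q³), the product of all factors after the first has coefficients 1,9,37,99,204,342,474,558,561,477,345,207,98,36 for degrees 0…13.
[q¹³] = 1·36 + 2·98 + 1·207 = 439.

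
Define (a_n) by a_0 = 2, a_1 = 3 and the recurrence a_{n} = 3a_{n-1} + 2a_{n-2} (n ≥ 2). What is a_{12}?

The ordinary generating function has denominator 1 - 3z - 2z^2.
Iterating the recurrence: a_0,…,a_{12} = 2, 3, 13, 45, 161, 573, 2041, 7269, 25889, 92205, 328393, 1169589, 4165553.

4165553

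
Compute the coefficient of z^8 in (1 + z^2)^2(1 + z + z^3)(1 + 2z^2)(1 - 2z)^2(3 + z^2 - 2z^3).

(1 + z^2)^2 has coefficients 1,0,2,0,1 for degrees 0…4.
(1 + z + z^3) has coefficients 1,1,0,1,0,0,0,0,0 for degrees 0…8.
Multiplying by (1 + 2z^2) gives running coefficients 1,1,2,3,0,2,0,0,0 for degrees 0…8.
Multiplying by (1 - 2z)^2 gives running coefficients 1,-3,2,-1,-4,14,-8,8,0 for degrees 0…8.
Finally multiplying by (3 + z^2 - 2z^3), the product of all factors after the first has coefficients 3,-9,7,-8,-4,37,-26,46,-36 for degrees 0…8.
[z^8] = 1·(-36) + 2·(-26) + 1·(-4) = -92.

-92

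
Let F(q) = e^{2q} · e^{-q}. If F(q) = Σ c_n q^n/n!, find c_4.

The EGF product rule gives c_4 = Σ_{k_1+k_2=4} C(4; k_1,k_2) · ∏ g_i(k_i), where e^{2q} gives (2)^k; e^{-q} gives (-1)^k.
g_1(k) for k = 0…4: 1, 2, 4, 8, 16.
g_2(k) for k = 0…4: 1, -1, 1, -1, 1.
c_4 = Σ_k C(4,k)·g_1(k)·g_2(4−k) = 1·1·1 + 4·2·(-1) + 6·4·1 + 4·8·(-1) + 1·16·1 = 1 − 8 + 24 − 32 + 16 = 1.

1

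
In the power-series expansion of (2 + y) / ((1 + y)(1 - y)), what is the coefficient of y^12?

Partial fractions give a closed form: a_n = (1/2)·(-1)^n + (3/2)·1^n.
At n = 12: a_12 = 2.

2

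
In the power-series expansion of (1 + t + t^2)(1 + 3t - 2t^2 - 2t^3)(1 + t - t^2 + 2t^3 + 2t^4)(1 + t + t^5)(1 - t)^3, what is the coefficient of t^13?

21

(1 + t + t^2) has coefficients 1,1,1 for degrees 0…2.
(1 + 3t - 2t^2 - 2t^3) has coefficients 1,3,-2,-2,0,0,0,0,0,0,0,0,0,0 for degrees 0…13.
Multiplying by (1 + t - t^2 + 2t^3 + 2t^4) gives running coefficients 1,4,0,-5,8,4,-8,-4,0,0,0,0,0,0 for degrees 0…13.
Multiplying by (1 + t + t^5) gives running coefficients 1,5,4,-5,3,13,0,-12,-9,8,4,-8,-4,0 for degrees 0…13.
Finally multiplying by (1 - t)^3, the product of all factors after the first has coefficients 1,2,-8,-3,25,-15,-25,24,14,-1,-35,13,24,-16 for degrees 0…13.
[t^13] = 1·(-16) + 1·24 + 1·13 = 21.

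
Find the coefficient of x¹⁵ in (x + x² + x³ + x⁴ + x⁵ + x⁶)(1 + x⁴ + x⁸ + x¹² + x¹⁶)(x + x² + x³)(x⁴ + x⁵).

9

(x + x² + x³ + x⁴ + x⁵ + x⁶) has coefficients 0,1,1,1,1,1,1 for degrees 0…6.
(1 + x⁴ + x⁸ + x¹² + x¹⁶) has coefficients 1,0,0,0,1,0,0,0,1,0,0,0,1,0,0,0 for degrees 0…15.
Multiplying by (x + x² + x³) gives running coefficients 0,1,1,1,0,1,1,1,0,1,1,1,0,1,1,1 for degrees 0…15.
Finally multiplying by (x⁴ + x⁵), the product of all factors after the first has coefficients 0,0,0,0,0,1,2,2,1,1,2,2,1,1,2,2 for degrees 0…15.
[x¹⁵] = 1·2 + 1·1 + 1·1 + 1·2 + 1·2 + 1·1 = 9.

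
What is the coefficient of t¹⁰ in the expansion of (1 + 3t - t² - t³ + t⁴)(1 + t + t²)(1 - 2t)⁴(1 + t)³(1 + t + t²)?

196

(1 + 3t - t² - t³ + t⁴) has coefficients 1,3,-1,-1,1 for degrees 0…4.
(1 + t + t²) has coefficients 1,1,1,0,0,0,0,0,0,0,0 for degrees 0…10.
Multiplying by (1 - 2t)⁴ gives running coefficients 1,-7,17,-16,8,-16,16,0,0,0,0 for degrees 0…10.
Multiplying by (1 + t)³ gives running coefficients 1,-4,-1,15,4,-23,-24,8,32,16,0 for degrees 0…10.
Finally multiplying by (1 + t + t²), the product of all factors after the first has coefficients 1,-3,-4,10,18,-4,-43,-39,16,56,48 for degrees 0…10.
[t¹⁰] = 1·48 + 3·56 − 1·16 − 1·(-39) + 1·(-43) = 196.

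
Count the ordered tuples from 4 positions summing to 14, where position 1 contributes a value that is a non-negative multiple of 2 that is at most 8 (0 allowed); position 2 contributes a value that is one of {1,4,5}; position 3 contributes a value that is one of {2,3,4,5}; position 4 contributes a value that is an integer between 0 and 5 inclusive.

The generating function for the choices is (1 + q² + q⁴ + q⁶ + q⁸)·(q + q⁴ + q⁵)·(q² + q³ + q⁴ + q⁵)·(1 + q + q² + q³ + q⁴ + q⁵); the count is [q¹⁴].
(1 + q² + q⁴ + q⁶ + q⁸) has coefficients 1,0,1,0,1,0,1,0,1 for degrees 0…8.
(q + q⁴ + q⁵) has coefficients 0,1,0,0,1,1,0,0,0,0,0,0,0,0,0 for degrees 0…14.
Multiplying by (q² + q³ + q⁴ + q⁵) gives running coefficients 0,0,0,1,1,1,2,2,2,2,1,0,0,0,0 for degrees 0…14.
Finally multiplying by (1 + q + q² + q³ + q⁴ + q⁵), the product of all factors after the first has coefficients 0,0,0,1,2,3,5,7,9,10,10,9,7,5,3 for degrees 0…14.
[q¹⁴] = 1·3 + 1·7 + 1·10 + 1·9 + 1·5 = 34.

34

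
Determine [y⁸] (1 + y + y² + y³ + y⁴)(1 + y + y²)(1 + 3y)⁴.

513

(1 + y + y² + y³ + y⁴) has coefficients 1,1,1,1,1 for degrees 0…4.
(1 + y + y²) has coefficients 1,1,1,0,0,0,0,0,0 for degrees 0…8.
Finally multiplying by (1 + 3y)⁴, the product of all factors after the first has coefficients 1,13,67,174,243,189,81,0,0 for degrees 0…8.
[y⁸] = 1·0 + 1·0 + 1·81 + 1·189 + 1·243 = 513.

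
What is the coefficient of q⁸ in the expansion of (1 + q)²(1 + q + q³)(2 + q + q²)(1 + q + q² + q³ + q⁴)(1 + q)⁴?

(1 + q)² has coefficients 1,2,1 for degrees 0…2.
(1 + q + q³) has coefficients 1,1,0,1,0,0,0,0,0 for degrees 0…8.
Multiplying by (2 + q + q²) gives running coefficients 2,3,2,3,1,1,0,0,0 for degrees 0…8.
Multiplying by (1 + q + q² + q³ + q⁴) gives running coefficients 2,5,7,10,11,10,7,5,2 for degrees 0…8.
Finally multiplying by (1 + q)⁴, the product of all factors after the first has coefficients 2,13,39,76,115,147,160,147,115 for degrees 0…8.
[q⁸] = 1·115 + 2·147 + 1·160 = 569.

569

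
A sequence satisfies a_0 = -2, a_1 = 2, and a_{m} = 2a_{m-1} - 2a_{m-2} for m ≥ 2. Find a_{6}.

The ordinary generating function has denominator 1 - 2z + 2z^2.
Iterating the recurrence: a_0,…,a_{6} = -2, 2, 8, 12, 8, -8, -32.

-32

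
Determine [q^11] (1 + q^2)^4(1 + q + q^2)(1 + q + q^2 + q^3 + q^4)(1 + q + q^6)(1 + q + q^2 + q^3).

(1 + q^2)^4 has coefficients 1,0,4,0,6,0,4,0,1 for degrees 0…8.
(1 + q + q^2) has coefficients 1,1,1,0,0,0,0,0,0,0,0,0 for degrees 0…11.
Multiplying by (1 + q + q^2 + q^3 + q^4) gives running coefficients 1,2,3,3,3,2,1,0,0,0,0,0 for degrees 0…11.
Multiplying by (1 + q + q^6) gives running coefficients 1,3,5,6,6,5,4,3,3,3,3,2 for degrees 0…11.
Finally multiplying by (1 + q + q^2 + q^3), the product of all factors after the first has coefficients 1,4,9,15,20,22,21,18,15,13,12,11 for degrees 0…11.
[q^11] = 1·11 + 4·13 + 6·18 + 4·22 + 1·15 = 274.

274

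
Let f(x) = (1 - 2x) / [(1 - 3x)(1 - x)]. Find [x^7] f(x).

The denominator gives the recurrence a_n = 4a_(n−1) − 3a_(n−2) for n ≥ 2; the numerator fixes a_0 = 1, a_1 = 2.
Iterating: 1, 2, 5, 14, 41, 122, 365, 1094, so a_7 = 1094.

1094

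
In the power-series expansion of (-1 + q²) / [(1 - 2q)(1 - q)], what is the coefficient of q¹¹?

The denominator gives the recurrence a_n = 3a_(n−1) − 2a_(n−2) for n ≥ 3; the numerator fixes a_0 = -1, a_1 = -3, a_2 = -6.
Iterating: -1, -3, -6, -12, -24, -48, -96, -192, -384, -768, -1536, -3072, so a_11 = -3072.

-3072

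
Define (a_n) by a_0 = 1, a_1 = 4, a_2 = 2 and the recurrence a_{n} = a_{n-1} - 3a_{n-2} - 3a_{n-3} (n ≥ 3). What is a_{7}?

221

The ordinary generating function has denominator 1 - x + 3x^2 + 3x^3.
Iterating the recurrence: a_0,…,a_{7} = 1, 4, 2, -13, -31, 2, 134, 221.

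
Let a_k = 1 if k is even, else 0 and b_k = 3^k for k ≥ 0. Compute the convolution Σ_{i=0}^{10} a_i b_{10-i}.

The convolution is the x^10 coefficient of A(x)B(x).
Σ = 1·59049 + 0·19683 + 1·6561 + 0·2187 + 1·729 + 0·243 + 1·81 + 0·27 + 1·9 + 0·3 + 1·1 = 66430.

66430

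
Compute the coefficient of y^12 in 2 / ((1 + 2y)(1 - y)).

Partial fractions give a closed form: a_n = (4/3)·(-2)^n + (2/3)·1^n.
At n = 12: a_12 = 5462.

5462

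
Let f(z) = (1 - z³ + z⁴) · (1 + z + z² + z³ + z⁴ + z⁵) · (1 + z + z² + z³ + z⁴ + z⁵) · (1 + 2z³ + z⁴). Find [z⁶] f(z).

13

(1 - z³ + z⁴) has coefficients 1,0,0,-1,1 for degrees 0…4.
(1 + z + z² + z³ + z⁴ + z⁵) has coefficients 1,1,1,1,1,1,0 for degrees 0…6.
Multiplying by (1 + z + z² + z³ + z⁴ + z⁵) gives running coefficients 1,2,3,4,5,6,5 for degrees 0…6.
Finally multiplying by (1 + 2z³ + z⁴), the product of all factors after the first has coefficients 1,2,3,6,10,14,16 for degrees 0…6.
[z⁶] = 1·16 − 1·6 + 1·3 = 13.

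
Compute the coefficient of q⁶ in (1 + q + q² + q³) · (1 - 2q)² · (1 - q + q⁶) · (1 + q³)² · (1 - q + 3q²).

-41

(1 + q + q² + q³) has coefficients 1,1,1,1 for degrees 0…3.
(1 - 2q)² has coefficients 1,-4,4,0,0,0,0 for degrees 0…6.
Multiplying by (1 - q + q⁶) gives running coefficients 1,-5,8,-4,0,0,1 for degrees 0…6.
Multiplying by (1 + q³)² gives running coefficients 1,-5,8,-2,-10,16,-6 for degrees 0…6.
Finally multiplying by (1 - q + 3q²), the product of all factors after the first has coefficients 1,-6,16,-25,16,20,-52 for degrees 0…6.
[q⁶] = 1·(-52) + 1·20 + 1·16 + 1·(-25) = -41.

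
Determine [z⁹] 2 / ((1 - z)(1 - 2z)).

Partial fractions give a closed form: a_n = (-2)·1^n + (4)·2^n.
At n = 9: a_9 = 2046.

2046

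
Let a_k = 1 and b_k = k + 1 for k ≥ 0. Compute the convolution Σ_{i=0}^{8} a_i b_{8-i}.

45

Write out a_i and b_{8-i} for i = 0,…,8 and sum the products.
Σ = 1·9 + 1·8 + 1·7 + 1·6 + 1·5 + 1·4 + 1·3 + 1·2 + 1·1 = 45.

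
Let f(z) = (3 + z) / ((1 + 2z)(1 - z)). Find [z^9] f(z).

Partial fractions give a closed form: a_n = (5/3)·(-2)^n + (4/3)·1^n.
At n = 9: a_9 = -852.

-852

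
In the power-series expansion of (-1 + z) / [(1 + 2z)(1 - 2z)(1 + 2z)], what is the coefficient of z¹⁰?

The denominator gives the recurrence a_n = −2a_(n−1) + 4a_(n−2) + 8a_(n−3) for n ≥ 3; the numerator fixes a_0 = -1, a_1 = 3, a_2 = -10.
Iterating: -1, 3, -10, 24, -64, 144, -352, 768, -1792, 3840, -8704, so a_10 = -8704.

-8704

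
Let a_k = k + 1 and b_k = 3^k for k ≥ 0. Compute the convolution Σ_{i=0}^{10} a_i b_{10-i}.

132854

Write out a_i and b_{10-i} for i = 0,…,10 and sum the products.
Σ = 1·59049 + 2·19683 + 3·6561 + 4·2187 + 5·729 + 6·243 + 7·81 + 8·27 + 9·9 + 10·3 + 11·1 = 132854.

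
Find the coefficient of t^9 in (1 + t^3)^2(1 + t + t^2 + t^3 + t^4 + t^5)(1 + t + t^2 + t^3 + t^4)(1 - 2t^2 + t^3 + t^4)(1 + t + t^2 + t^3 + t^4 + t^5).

(1 + t^3)^2 has coefficients 1,0,0,2,0,0,1 for degrees 0…6.
(1 + t + t^2 + t^3 + t^4 + t^5) has coefficients 1,1,1,1,1,1,0,0,0,0 for degrees 0…9.
Multiplying by (1 + t + t^2 + t^3 + t^4) gives running coefficients 1,2,3,4,5,5,4,3,2,1 for degrees 0…9.
Multiplying by (1 - 2t^2 + t^3 + t^4) gives running coefficients 1,2,1,1,2,2,1,2,4,4 for degrees 0…9.
Finally multiplying by (1 + t + t^2 + t^3 + t^4 + t^5), the product of all factors after the first has coefficients 1,3,4,5,7,9,9,9,12,15 for degrees 0…9.
[t^9] = 1·15 + 2·9 + 1·5 = 38.

38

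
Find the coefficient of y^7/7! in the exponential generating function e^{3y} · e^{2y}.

The EGF product rule gives c_7 = Σ_{k_1+k_2=7} C(7; k_1,k_2) · ∏ g_i(k_i), where e^{3y} gives (3)^k; e^{2y} gives (2)^k.
g_1(k) for k = 0…7: 1, 3, 9, 27, 81, 243, 729, 2187.
g_2(k) for k = 0…7: 1, 2, 4, 8, 16, 32, 64, 128.
c_7 = Σ_k C(7,k)·g_1(k)·g_2(7−k) = 1·1·128 + 7·3·64 + 21·9·32 + 35·27·16 + 35·81·8 + 21·243·4 + 7·729·2 + 1·2187·1 = 128 + 1344 + 6048 + 15120 + 22680 + 20412 + 10206 + 2187 = 78125.

78125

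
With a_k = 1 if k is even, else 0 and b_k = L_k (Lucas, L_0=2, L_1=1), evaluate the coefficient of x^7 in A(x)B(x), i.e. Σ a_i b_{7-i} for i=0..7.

45

The convolution is the x^7 coefficient of A(x)B(x).
Σ = 1·29 + 0·18 + 1·11 + 0·7 + 1·4 + 0·3 + 1·1 + 0·2 = 45.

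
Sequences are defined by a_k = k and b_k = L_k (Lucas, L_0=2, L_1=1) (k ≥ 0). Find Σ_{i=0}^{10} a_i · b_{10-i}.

Write out a_i and b_{10-i} for i = 0,…,10 and sum the products.
Σ = 0·123 + 1·76 + 2·47 + 3·29 + 4·18 + 5·11 + 6·7 + 7·4 + 8·3 + 9·1 + 10·2 = 507.

507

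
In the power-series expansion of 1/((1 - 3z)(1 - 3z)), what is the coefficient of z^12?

6908733

The denominator gives the recurrence a_n = 6a_(n−1) − 9a_(n−2) for n ≥ 2; the numerator fixes a_0 = 1, a_1 = 6.
Iterating: 1, 6, 27, 108, 405, 1458, 5103, 17496, 59049, 196830, 649539, 2125764, 6908733, so a_12 = 6908733.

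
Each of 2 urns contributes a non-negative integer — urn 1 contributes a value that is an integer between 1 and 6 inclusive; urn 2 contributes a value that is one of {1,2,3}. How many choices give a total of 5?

3

The generating function for the choices is (z + z^2 + z^3 + z^4 + z^5 + z^6)·(z + z^2 + z^3); the count is [z^5].
(z + z^2 + z^3 + z^4 + z^5 + z^6) has coefficients 0,1,1,1,1,1 for degrees 0…5.
(z + z^2 + z^3) has coefficients 0,1,1,1,0,0 for degrees 0…5.
[z^5] = 1·0 + 1·1 + 1·1 + 1·1 + 1·0 = 3.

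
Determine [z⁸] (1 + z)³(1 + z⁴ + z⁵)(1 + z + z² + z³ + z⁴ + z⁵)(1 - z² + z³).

12

(1 + z)³ has coefficients 1,3,3,1 for degrees 0…3.
(1 + z⁴ + z⁵) has coefficients 1,0,0,0,1,1,0,0,0 for degrees 0…8.
Multiplying by (1 + z + z² + z³ + z⁴ + z⁵) gives running coefficients 1,1,1,1,2,3,2,2,2 for degrees 0…8.
Finally multiplying by (1 - z² + z³), the product of all factors after the first has coefficients 1,1,0,1,2,3,1,1,3 for degrees 0…8.
[z⁸] = 1·3 + 3·1 + 3·1 + 1·3 = 12.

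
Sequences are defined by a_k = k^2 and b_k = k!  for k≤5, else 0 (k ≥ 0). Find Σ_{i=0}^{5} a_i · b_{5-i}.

107

Write out a_i and b_{5-i} for i = 0,…,5 and sum the products.
Σ = 0·120 + 1·24 + 4·6 + 9·2 + 16·1 + 25·1 = 107.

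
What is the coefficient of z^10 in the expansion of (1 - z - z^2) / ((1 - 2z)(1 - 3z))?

97903

The denominator gives the recurrence a_n = 5a_(n−1) − 6a_(n−2) for n ≥ 3; the numerator fixes a_0 = 1, a_1 = 4, a_2 = 13.
Iterating: 1, 4, 13, 41, 127, 389, 1183, 3581, 10807, 32549, 97903, so a_10 = 97903.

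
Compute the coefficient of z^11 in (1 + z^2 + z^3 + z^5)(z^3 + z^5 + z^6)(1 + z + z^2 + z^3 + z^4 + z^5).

9

(1 + z^2 + z^3 + z^5) has coefficients 1,0,1,1,0,1 for degrees 0…5.
(z^3 + z^5 + z^6) has coefficients 0,0,0,1,0,1,1,0,0,0,0,0 for degrees 0…11.
Finally multiplying by (1 + z + z^2 + z^3 + z^4 + z^5), the product of all factors after the first has coefficients 0,0,0,1,1,2,3,3,3,2,2,1 for degrees 0…11.
[z^11] = 1·1 + 1·2 + 1·3 + 1·3 = 9.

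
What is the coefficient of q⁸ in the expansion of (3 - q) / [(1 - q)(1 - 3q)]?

The denominator gives the recurrence a_n = 4a_(n−1) − 3a_(n−2) for n ≥ 3; the numerator fixes a_0 = 3, a_1 = 11, a_2 = 35.
Iterating: 3, 11, 35, 107, 323, 971, 2915, 8747, 26243, so a_8 = 26243.

26243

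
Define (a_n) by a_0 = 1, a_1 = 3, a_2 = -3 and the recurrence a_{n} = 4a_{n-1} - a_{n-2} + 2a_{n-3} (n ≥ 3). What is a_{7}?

The ordinary generating function has denominator 1 - 4x + x^2 - 2x^3.
Iterating the recurrence: a_0,…,a_{7} = 1, 3, -3, -13, -43, -165, -643, -2493.

-2493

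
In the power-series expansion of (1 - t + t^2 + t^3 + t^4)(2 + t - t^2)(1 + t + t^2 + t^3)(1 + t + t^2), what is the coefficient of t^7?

(1 - t + t^2 + t^3 + t^4) has coefficients 1,-1,1,1,1 for degrees 0…4.
(2 + t - t^2) has coefficients 2,1,-1,0,0,0,0,0 for degrees 0…7.
Multiplying by (1 + t + t^2 + t^3) gives running coefficients 2,3,2,2,0,-1,0,0 for degrees 0…7.
Finally multiplying by (1 + t + t^2), the product of all factors after the first has coefficients 2,5,7,7,4,1,-1,-1 for degrees 0…7.
[t^7] = 1·(-1) − 1·(-1) + 1·1 + 1·4 + 1·7 = 12.

12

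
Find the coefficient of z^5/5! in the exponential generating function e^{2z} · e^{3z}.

The EGF product rule gives c_5 = Σ_{k_1+k_2=5} C(5; k_1,k_2) · ∏ g_i(k_i), where e^{2z} gives (2)^k; e^{3z} gives (3)^k.
g_1(k) for k = 0…5: 1, 2, 4, 8, 16, 32.
g_2(k) for k = 0…5: 1, 3, 9, 27, 81, 243.
c_5 = Σ_k C(5,k)·g_1(k)·g_2(5−k) = 1·1·243 + 5·2·81 + 10·4·27 + 10·8·9 + 5·16·3 + 1·32·1 = 243 + 810 + 1080 + 720 + 240 + 32 = 3125.

3125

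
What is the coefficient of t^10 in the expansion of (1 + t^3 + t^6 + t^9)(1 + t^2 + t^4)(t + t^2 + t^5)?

(1 + t^3 + t^6 + t^9) has coefficients 1,0,0,1,0,0,1,0,0,1 for degrees 0…9.
(1 + t^2 + t^4) has coefficients 1,0,1,0,1,0,0,0,0,0,0 for degrees 0…10.
Finally multiplying by (t + t^2 + t^5), the product of all factors after the first has coefficients 0,1,1,1,1,2,1,1,0,1,0 for degrees 0…10.
[t^10] = 1·0 + 1·1 + 1·1 + 1·1 = 3.

3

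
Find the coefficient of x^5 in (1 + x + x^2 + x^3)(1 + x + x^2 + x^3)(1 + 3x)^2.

56

(1 + x + x^2 + x^3) has coefficients 1,1,1,1 for degrees 0…3.
(1 + x + x^2 + x^3) has coefficients 1,1,1,1,0,0 for degrees 0…5.
Finally multiplying by (1 + 3x)^2, the product of all factors after the first has coefficients 1,7,16,16,15,9 for degrees 0…5.
[x^5] = 1·9 + 1·15 + 1·16 + 1·16 = 56.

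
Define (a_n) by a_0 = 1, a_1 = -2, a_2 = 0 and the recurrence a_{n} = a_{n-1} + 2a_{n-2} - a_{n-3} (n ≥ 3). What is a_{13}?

-1120

The ordinary generating function has denominator 1 - t - 2t^2 + t^3.
Iterating the recurrence: a_0,…,a_{13} = 1, -2, 0, -5, -3, -13, -14, -37, -52, -112, -179, -351, -597, -1120.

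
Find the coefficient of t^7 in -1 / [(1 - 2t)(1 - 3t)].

-6305

Partial fractions give a closed form: a_n = (2)·2^n + (-3)·3^n.
At n = 7: a_7 = -6305.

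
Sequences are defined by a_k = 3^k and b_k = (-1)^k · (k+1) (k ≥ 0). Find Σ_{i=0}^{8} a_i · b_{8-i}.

3693

This is [x^8] in the product of the two ordinary generating functions.
Σ = 1·9 + 3·(-8) + 9·7 + 27·(-6) + 81·5 + 243·(-4) + 729·3 + 2187·(-2) + 6561·1 = 3693.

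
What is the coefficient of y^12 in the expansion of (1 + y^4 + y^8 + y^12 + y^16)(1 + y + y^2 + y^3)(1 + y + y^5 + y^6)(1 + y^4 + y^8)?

10

(1 + y^4 + y^8 + y^12 + y^16) has coefficients 1,0,0,0,1,0,0,0,1,0,0,0,1 for degrees 0…12.
(1 + y + y^2 + y^3) has coefficients 1,1,1,1,0,0,0,0,0,0,0,0,0 for degrees 0…12.
Multiplying by (1 + y + y^5 + y^6) gives running coefficients 1,2,2,2,1,1,2,2,2,1,0,0,0 for degrees 0…12.
Finally multiplying by (1 + y^4 + y^8), the product of all factors after the first has coefficients 1,2,2,2,2,3,4,4,4,4,4,4,3 for degrees 0…12.
[y^12] = 1·3 + 1·4 + 1·2 + 1·1 = 10.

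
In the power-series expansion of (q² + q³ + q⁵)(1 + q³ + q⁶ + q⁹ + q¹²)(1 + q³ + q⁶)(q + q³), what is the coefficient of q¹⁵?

(q² + q³ + q⁵) has coefficients 0,0,1,1,0,1 for degrees 0…5.
(1 + q³ + q⁶ + q⁹ + q¹²) has coefficients 1,0,0,1,0,0,1,0,0,1,0,0,1,0,0,0 for degrees 0…15.
Multiplying by (1 + q³ + q⁶) gives running coefficients 1,0,0,2,0,0,3,0,0,3,0,0,3,0,0,2 for degrees 0…15.
Finally multiplying by (q + q³), the product of all factors after the first has coefficients 0,1,0,1,2,0,2,3,0,3,3,0,3,3,0,3 for degrees 0…15.
[q¹⁵] = 1·3 + 1·3 + 1·3 = 9.

9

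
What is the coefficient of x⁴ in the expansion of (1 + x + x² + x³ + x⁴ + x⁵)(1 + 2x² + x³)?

4

(1 + x + x² + x³ + x⁴ + x⁵) has coefficients 1,1,1,1,1 for degrees 0…4.
(1 + 2x² + x³) has coefficients 1,0,2,1,0 for degrees 0…4.
[x⁴] = 1·0 + 1·1 + 1·2 + 1·0 + 1·1 = 4.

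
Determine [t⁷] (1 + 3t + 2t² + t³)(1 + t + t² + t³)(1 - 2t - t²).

-5

(1 + 3t + 2t² + t³) has coefficients 1,3,2,1 for degrees 0…3.
(1 + t + t² + t³) has coefficients 1,1,1,1,0,0,0,0 for degrees 0…7.
Finally multiplying by (1 - 2t - t²), the product of all factors after the first has coefficients 1,-1,-2,-2,-3,-1,0,0 for degrees 0…7.
[t⁷] = 1·0 + 3·0 + 2·(-1) + 1·(-3) = -5.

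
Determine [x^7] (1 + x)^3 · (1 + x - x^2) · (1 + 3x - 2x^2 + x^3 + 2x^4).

2

(1 + x)^3 has coefficients 1,3,3,1 for degrees 0…3.
(1 + x - x^2) has coefficients 1,1,-1,0,0,0,0,0 for degrees 0…7.
Finally multiplying by (1 + 3x - 2x^2 + x^3 + 2x^4), the product of all factors after the first has coefficients 1,4,0,-4,5,1,-2,0 for degrees 0…7.
[x^7] = 1·0 + 3·(-2) + 3·1 + 1·5 = 2.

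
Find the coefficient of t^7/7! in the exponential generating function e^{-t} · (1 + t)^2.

-29

The EGF product rule gives c_7 = Σ_{k_1+k_2=7} C(7; k_1,k_2) · ∏ g_i(k_i), where e^{-t} gives (-1)^k; (1+t)^2 gives the falling factorial (2)_k.
g_1(k) for k = 0…7: 1, -1, 1, -1, 1, -1, 1, -1.
g_2(k) for k = 0…7: 1, 2, 2, 0, 0, 0, 0, 0.
c_7 = Σ_k C(7,k)·g_1(k)·g_2(7−k) = 21·(-1)·2 + 7·1·2 + 1·(-1)·1 = −42 + 14 − 1 = -29.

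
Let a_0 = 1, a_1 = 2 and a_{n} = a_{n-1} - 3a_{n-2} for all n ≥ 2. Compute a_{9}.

The ordinary generating function has denominator 1 - z + 3z^2.
Iterating the recurrence: a_0,…,a_{9} = 1, 2, -1, -7, -4, 17, 29, -22, -109, -43.

-43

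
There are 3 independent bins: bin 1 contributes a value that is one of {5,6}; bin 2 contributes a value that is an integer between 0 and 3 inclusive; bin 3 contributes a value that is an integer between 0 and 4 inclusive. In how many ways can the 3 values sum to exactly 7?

5

The generating function for the choices is (y^5 + y^6)·(1 + y + y^2 + y^3)·(1 + y + y^2 + y^3 + y^4); the count is [y^7].
(y^5 + y^6) has coefficients 0,0,0,0,0,1,1 for degrees 0…6.
(1 + y + y^2 + y^3) has coefficients 1,1,1,1,0,0,0,0 for degrees 0…7.
Finally multiplying by (1 + y + y^2 + y^3 + y^4), the product of all factors after the first has coefficients 1,2,3,4,4,3,2,1 for degrees 0…7.
[y^7] = 1·3 + 1·2 = 5.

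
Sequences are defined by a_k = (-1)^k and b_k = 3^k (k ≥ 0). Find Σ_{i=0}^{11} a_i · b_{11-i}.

This is [x^11] in the product of the two ordinary generating functions.
Σ = 1·177147 − 1·59049 + 1·19683 − 1·6561 + 1·2187 − 1·729 + 1·243 − 1·81 + 1·27 − 1·9 + 1·3 − 1·1 = 132860.

132860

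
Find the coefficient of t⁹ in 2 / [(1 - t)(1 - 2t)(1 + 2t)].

Partial fractions give a closed form: a_n = (-2/3)·1^n + (2)·2^n + (2/3)·(-2)^n.
At n = 9: a_9 = 682.

682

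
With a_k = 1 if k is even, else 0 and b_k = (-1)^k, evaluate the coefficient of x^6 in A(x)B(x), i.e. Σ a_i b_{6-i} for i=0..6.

4

This is [x^6] in the product of the two ordinary generating functions.
Σ = 1·1 + 0·(-1) + 1·1 + 0·(-1) + 1·1 + 0·(-1) + 1·1 = 4.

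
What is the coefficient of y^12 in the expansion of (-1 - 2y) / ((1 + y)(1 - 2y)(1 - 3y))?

Partial fractions give a closed form: a_n = (1/12)·(-1)^n + (8/3)·2^n + (-15/4)·3^n.
At n = 12: a_12 = -1981981.

-1981981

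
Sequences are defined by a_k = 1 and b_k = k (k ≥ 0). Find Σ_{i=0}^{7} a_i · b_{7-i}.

28

Write out a_i and b_{7-i} for i = 0,…,7 and sum the products.
Σ = 1·7 + 1·6 + 1·5 + 1·4 + 1·3 + 1·2 + 1·1 + 1·0 = 28.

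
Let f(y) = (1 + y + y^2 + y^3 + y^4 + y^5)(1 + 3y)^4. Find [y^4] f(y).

(1 + y + y^2 + y^3 + y^4 + y^5) has coefficients 1,1,1,1,1 for degrees 0…4.
(1 + 3y)^4 has coefficients 1,12,54,108,81 for degrees 0…4.
[y^4] = 1·81 + 1·108 + 1·54 + 1·12 + 1·1 = 256.

256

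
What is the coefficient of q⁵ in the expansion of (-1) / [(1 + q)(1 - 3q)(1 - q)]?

-273

The denominator gives the recurrence a_n = 3a_(n−1) + a_(n−2) − 3a_(n−3) for n ≥ 3; the numerator fixes a_0 = -1, a_1 = -3, a_2 = -10.
Iterating: -1, -3, -10, -30, -91, -273, so a_5 = -273.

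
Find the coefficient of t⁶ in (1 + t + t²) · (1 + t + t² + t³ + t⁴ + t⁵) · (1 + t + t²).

8

(1 + t + t²) has coefficients 1,1,1 for degrees 0…2.
(1 + t + t² + t³ + t⁴ + t⁵) has coefficients 1,1,1,1,1,1,0 for degrees 0…6.
Finally multiplying by (1 + t + t²), the product of all factors after the first has coefficients 1,2,3,3,3,3,2 for degrees 0…6.
[t⁶] = 1·2 + 1·3 + 1·3 = 8.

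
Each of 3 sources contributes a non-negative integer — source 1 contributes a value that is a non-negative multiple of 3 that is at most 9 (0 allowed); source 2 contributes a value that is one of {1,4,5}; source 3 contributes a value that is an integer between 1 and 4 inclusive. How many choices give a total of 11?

5

The generating function for the choices is (1 + z³ + z⁶ + z⁹)·(z + z⁴ + z⁵)·(z + z² + z³ + z⁴); the count is [z¹¹].
(1 + z³ + z⁶ + z⁹) has coefficients 1,0,0,1,0,0,1,0,0,1 for degrees 0…9.
(z + z⁴ + z⁵) has coefficients 0,1,0,0,1,1,0,0,0,0,0,0 for degrees 0…11.
Finally multiplying by (z + z² + z³ + z⁴), the product of all factors after the first has coefficients 0,0,1,1,1,2,2,2,2,1,0,0 for degrees 0…11.
[z¹¹] = 1·0 + 1·2 + 1·2 + 1·1 = 5.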